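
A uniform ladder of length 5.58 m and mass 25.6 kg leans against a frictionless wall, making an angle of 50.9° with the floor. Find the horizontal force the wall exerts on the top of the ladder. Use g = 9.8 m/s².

N_wall ≈ 102 N

Take moments about the foot of the ladder.
Ladder weight 25.6×9.8 = 250.9 N acts at 2.79 m along the ladder; its horizontal arm is 2.79·cos50.9° = 1.76 m → τ = 441.6 N·m clockwise.
Wall normal N acts horizontally at the top; its moment arm is the height L sinθ = 5.58·sin50.9° = 4.33 m, counterclockwise.
Balancing moments: N × 4.33 = 441.6, giving N = 102 N.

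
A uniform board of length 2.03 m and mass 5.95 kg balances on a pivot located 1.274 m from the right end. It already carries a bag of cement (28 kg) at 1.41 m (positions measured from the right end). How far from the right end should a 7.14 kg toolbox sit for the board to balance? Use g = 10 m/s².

Sum moments about the pivot (at 1.274 m from the right end) (the support reaction has zero arm there).
Beam weight: 5.95 × 10 = 59.5 N down at 1.015 m → arm 0.259 m, τ = 59.5 × 0.259 = 15.41 N·m clockwise.
Bag of cement: 28 × 10 = 280 N down at 1.41 m → arm 0.136 m, τ = 280 × 0.136 = 38.08 N·m counterclockwise.
Net moment of existing loads = 22.67 N·m counterclockwise.
The toolbox weighs 7.14 × 10 = 71.4 N and must supply an equal clockwise moment, so its lever arm about the pivot is 22.67 / 71.4 = 0.318 m.
That puts it at 1.274 − 0.318 = 0.956 m from the right end.

x ≈ 0.956 m from the right end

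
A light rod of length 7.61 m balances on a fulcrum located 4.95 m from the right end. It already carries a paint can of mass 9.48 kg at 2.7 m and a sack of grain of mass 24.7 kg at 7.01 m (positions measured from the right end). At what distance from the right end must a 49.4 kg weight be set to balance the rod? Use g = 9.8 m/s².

About the fulcrum (at 4.95 m from the right end):
Paint can: 9.48 × 9.8 = 92.9 N down at 2.7 m → arm 2.25 m, τ = 92.9 × 2.25 = 209 N·m clockwise.
Sack of grain: 24.7 × 9.8 = 242.1 N down at 7.01 m → arm 2.06 m, τ = 242.1 × 2.06 = 498.7 N·m counterclockwise.
Net moment of existing loads = 289.7 N·m counterclockwise.
The weight weighs 49.4 × 9.8 = 484.1 N and must supply an equal clockwise moment, so its lever arm about the fulcrum is 289.7 / 484.1 = 0.598 m.
That puts it at 4.95 − 0.598 = 4.35 m from the right end.

x ≈ 4.35 m from the right end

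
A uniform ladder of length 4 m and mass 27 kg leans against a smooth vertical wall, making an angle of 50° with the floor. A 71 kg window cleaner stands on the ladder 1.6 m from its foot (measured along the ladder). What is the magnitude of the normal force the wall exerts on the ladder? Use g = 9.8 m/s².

Take moments about the foot of the ladder.
Ladder weight 27×9.8 = 264.6 N acts at 2 m along the ladder; its horizontal arm is 2·cos50° = 1.286 m → τ = 340.3 N·m clockwise.
Window cleaner: 71×9.8 = 695.8 N at 1.6 m → arm 1.028 m → τ = 715.3 N·m clockwise.
Wall normal N acts horizontally at the top; its moment arm is the height L sinθ = 4·sin50° = 3.064 m, counterclockwise.
Balancing moments: N × 3.064 = 1056, giving N = 345 N.

N_wall ≈ 345 N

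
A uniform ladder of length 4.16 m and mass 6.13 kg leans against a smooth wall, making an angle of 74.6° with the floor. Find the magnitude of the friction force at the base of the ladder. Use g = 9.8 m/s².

f ≈ 8.27 N

Sum moments about the foot of the ladder (the floor normal and friction both act there and drop out).
Ladder weight 6.13×9.8 = 60.07 N acts at 2.08 m along the ladder; its horizontal arm is 2.08·cos74.6° = 0.5524 m → τ = 33.18 N·m clockwise.
Wall normal N acts horizontally at the top; its moment arm is the height L sinθ = 4.16·sin74.6° = 4.011 m, counterclockwise.
Setting net torque to zero: N × 4.011 = 33.18 → N = 8.27 N.
ΣFx = 0: friction at the foot balances the wall's push, so f = N_wall = 8.27 N.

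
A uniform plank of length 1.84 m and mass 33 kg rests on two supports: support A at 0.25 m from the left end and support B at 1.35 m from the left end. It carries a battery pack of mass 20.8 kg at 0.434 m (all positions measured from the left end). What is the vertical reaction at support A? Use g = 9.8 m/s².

Sum moments about support B (its reaction then has zero moment arm).
Beam weight: 33 × 9.8 = 323.4 N down at 0.92 m → arm 0.43 m, τ = 323.4 × 0.43 = 139.1 N·m counterclockwise.
Battery pack: 20.8 × 9.8 = 203.8 N down at 0.434 m → arm 0.916 m, τ = 203.8 × 0.916 = 186.7 N·m counterclockwise.
Net load moment about support B = 325.8 N·m counterclockwise.
Reaction R at support A is upward at 0.25 m, arm 1.1 m → moment R × 1.1 clockwise.
Στ = 0 ⇒ R × 1.1 = 325.8 ⇒ R = 296 N.

R_A ≈ 296 N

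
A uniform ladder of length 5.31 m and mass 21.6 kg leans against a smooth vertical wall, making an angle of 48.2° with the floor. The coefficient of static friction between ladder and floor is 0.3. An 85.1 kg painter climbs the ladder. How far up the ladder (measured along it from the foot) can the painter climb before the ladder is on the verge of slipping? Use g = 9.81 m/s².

d ≈ 1.56 m

Choose the foot of the ladder as the axis so the floor normal and friction both act there and drop out.
Ladder weight 21.6×9.81 = 211.9 N acts at 2.655 m along the ladder; its horizontal arm is 2.655·cos48.2° = 1.77 m → τ = 375.1 N·m clockwise.
Painter weight 85.1×9.81 = 834.8 N at distance d → arm d·cos48.2° → τ = 834.8·d·0.6665 clockwise.
Wall normal N at the top has arm L sinθ = 3.958 m counterclockwise, so Στ = 0 gives N·3.958 = 375.1 + 556.4·d.
ΣFy = 0 ⇒ N_floor = 1047 N, so the maximum friction is μ_s·N_floor = 0.3×1047 = 314.1 N. ΣFx = 0 ⇒ N_wall = f, so at the slipping point N = 314.1 N.
Substituting: 314.1×3.958 = 375.1 + 556.4·d ⇒ d = (1243 − 375.1) / 556.4 = 1.56 m.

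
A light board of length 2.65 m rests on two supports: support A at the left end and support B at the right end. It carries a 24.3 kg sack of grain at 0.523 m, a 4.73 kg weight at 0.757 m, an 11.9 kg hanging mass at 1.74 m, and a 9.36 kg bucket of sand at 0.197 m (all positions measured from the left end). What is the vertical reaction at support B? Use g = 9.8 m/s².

R_B ≈ 144 N

About support A:
Sack of grain: 24.3 × 9.8 = 238.1 N down at 0.523 m → arm 0.523 m, τ = 238.1 × 0.523 = 124.5 N·m clockwise.
Weight: 4.73 × 9.8 = 46.35 N down at 0.757 m → arm 0.757 m, τ = 46.35 × 0.757 = 35.09 N·m clockwise.
Hanging mass: 11.9 × 9.8 = 116.6 N down at 1.74 m → arm 1.74 m, τ = 116.6 × 1.74 = 202.9 N·m clockwise.
Bucket of sand: 9.36 × 9.8 = 91.73 N down at 0.197 m → arm 0.197 m, τ = 91.73 × 0.197 = 18.07 N·m clockwise.
Net load moment about support A = 380.6 N·m clockwise.
Reaction R at support B is upward at 2.65 m, arm 2.65 m → moment R × 2.65 counterclockwise.
Setting net torque to zero: R × 2.65 = 380.6 → R = 144 N.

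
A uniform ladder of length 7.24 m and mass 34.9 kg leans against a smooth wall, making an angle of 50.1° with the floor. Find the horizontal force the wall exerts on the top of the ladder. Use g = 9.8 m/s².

N_wall ≈ 143 N

About the foot of the ladder:
Ladder weight 34.9×9.8 = 342 N acts at 3.62 m along the ladder; its horizontal arm is 3.62·cos50.1° = 2.322 m → τ = 794.1 N·m clockwise.
Wall normal N acts horizontally at the top; its moment arm is the height L sinθ = 7.24·sin50.1° = 5.554 m, counterclockwise.
Balancing moments: N × 5.554 = 794.1, giving N = 143 N.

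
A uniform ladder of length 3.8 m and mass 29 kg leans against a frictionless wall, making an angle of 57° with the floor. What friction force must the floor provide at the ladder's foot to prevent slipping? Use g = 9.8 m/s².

f ≈ 92.3 N

Sum moments about the foot of the ladder (the floor normal and friction both act there and drop out).
Ladder weight 29×9.8 = 284.2 N acts at 1.9 m along the ladder; its horizontal arm is 1.9·cos57° = 1.035 m → τ = 294.1 N·m clockwise.
Wall normal N acts horizontally at the top; its moment arm is the height L sinθ = 3.8·sin57° = 3.187 m, counterclockwise.
For rotational equilibrium, N × 3.187 = 294.1, so N = 92.3 N.
ΣFx = 0: friction at the foot balances the wall's push, so f = N_wall = 92.3 N.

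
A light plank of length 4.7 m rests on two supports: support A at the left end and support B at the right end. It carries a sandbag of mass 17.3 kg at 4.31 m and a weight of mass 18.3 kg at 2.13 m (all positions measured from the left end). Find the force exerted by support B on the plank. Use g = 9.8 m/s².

R_B ≈ 237 N

Taking torques about support A:
Sandbag: 17.3 × 9.8 = 169.5 N down at 4.31 m → arm 4.31 m, τ = 169.5 × 4.31 = 730.5 N·m clockwise.
Weight: 18.3 × 9.8 = 179.3 N down at 2.13 m → arm 2.13 m, τ = 179.3 × 2.13 = 381.9 N·m clockwise.
Net load moment about support A = 1112 N·m clockwise.
Reaction R at support B is upward at 4.7 m, arm 4.7 m → moment R × 4.7 counterclockwise.
Setting net torque to zero: R × 4.7 = 1112 → R = 237 N.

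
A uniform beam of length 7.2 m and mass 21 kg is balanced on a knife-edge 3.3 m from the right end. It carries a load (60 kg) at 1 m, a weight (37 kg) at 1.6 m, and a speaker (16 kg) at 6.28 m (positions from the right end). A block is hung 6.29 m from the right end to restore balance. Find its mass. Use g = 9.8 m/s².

Take moments about the knife-edge (at 3.3 m from the right end).
Beam weight: 21 × 9.8 = 205.8 N down at 3.6 m → arm 0.3 m, τ = 205.8 × 0.3 = 61.74 N·m counterclockwise.
Load: 60 × 9.8 = 588 N down at 1 m → arm 2.3 m, τ = 588 × 2.3 = 1352 N·m clockwise.
Weight: 37 × 9.8 = 362.6 N down at 1.6 m → arm 1.7 m, τ = 362.6 × 1.7 = 616.4 N·m clockwise.
Speaker: 16 × 9.8 = 156.8 N down at 6.28 m → arm 2.98 m, τ = 156.8 × 2.98 = 467.3 N·m counterclockwise.
Net moment of known loads = 1439 N·m clockwise.
An unknown mass m at 6.29 m has arm 2.99 m; its moment is m·g·2.99 counterclockwise.
For rotational equilibrium, m × 9.8 × 2.99 = 1439, so m = 1439 / (9.8 × 2.99) = 49.1 kg.

m ≈ 49.1 kg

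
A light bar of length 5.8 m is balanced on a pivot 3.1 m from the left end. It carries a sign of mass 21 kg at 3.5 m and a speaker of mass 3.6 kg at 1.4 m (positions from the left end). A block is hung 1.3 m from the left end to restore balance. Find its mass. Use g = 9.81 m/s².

m ≈ 1.27 kg

Sum moments about the pivot (at 3.1 m from the left end) (the support reaction has zero arm there).
Sign: 21 × 9.81 = 206 N down at 3.5 m → arm 0.4 m, τ = 206 × 0.4 = 82.4 N·m clockwise.
Speaker: 3.6 × 9.81 = 35.32 N down at 1.4 m → arm 1.7 m, τ = 35.32 × 1.7 = 60.04 N·m counterclockwise.
Net moment of known loads = 22.36 N·m clockwise.
An unknown mass m at 1.3 m has arm 1.8 m; its moment is m·g·1.8 counterclockwise.
Στ = 0 ⇒ m × 9.81 × 1.8 = 22.36 ⇒ m = 22.36 / (9.81 × 1.8) = 1.27 kg.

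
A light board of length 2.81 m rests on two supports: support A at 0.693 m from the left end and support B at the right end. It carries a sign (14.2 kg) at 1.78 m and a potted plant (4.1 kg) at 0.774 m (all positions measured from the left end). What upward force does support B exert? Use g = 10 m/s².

Taking torques about support A:
Sign: 14.2 × 10 = 142 N down at 1.78 m → arm 1.087 m, τ = 142 × 1.087 = 154.4 N·m clockwise.
Potted plant: 4.1 × 10 = 41 N down at 0.774 m → arm 0.081 m, τ = 41 × 0.081 = 3.321 N·m clockwise.
Net load moment about support A = 157.7 N·m clockwise.
Reaction R at support B is upward at 2.81 m, arm 2.117 m → moment R × 2.117 counterclockwise.
Balancing moments: R × 2.117 = 157.7, giving R = 74.5 N.

R_B ≈ 74.5 N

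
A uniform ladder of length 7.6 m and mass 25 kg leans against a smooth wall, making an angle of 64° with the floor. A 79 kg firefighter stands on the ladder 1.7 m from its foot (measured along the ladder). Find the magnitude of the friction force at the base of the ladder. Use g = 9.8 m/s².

f ≈ 144 N

Choose the foot of the ladder as the axis so the floor normal and friction both act there and drop out.
Ladder weight 25×9.8 = 245 N acts at 3.8 m along the ladder; its horizontal arm is 3.8·cos64° = 1.666 m → τ = 408.2 N·m clockwise.
Firefighter: 79×9.8 = 774.2 N at 1.7 m → arm 0.7452 m → τ = 576.9 N·m clockwise.
Wall normal N acts horizontally at the top; its moment arm is the height L sinθ = 7.6·sin64° = 6.831 m, counterclockwise.
Setting net torque to zero: N × 6.831 = 985.1 → N = 144 N.
ΣFx = 0: friction at the foot balances the wall's push, so f = N_wall = 144 N.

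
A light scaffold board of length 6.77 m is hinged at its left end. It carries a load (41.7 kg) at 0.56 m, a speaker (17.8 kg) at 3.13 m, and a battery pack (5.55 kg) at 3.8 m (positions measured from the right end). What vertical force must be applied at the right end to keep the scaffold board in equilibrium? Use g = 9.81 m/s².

F ≈ 493 N

Taking torques about the left end:
Load: 41.7 × 9.81 = 409.1 N down at 0.56 m → arm 6.21 m, τ = 409.1 × 6.21 = 2541 N·m clockwise.
Speaker: 17.8 × 9.81 = 174.6 N down at 3.13 m → arm 3.64 m, τ = 174.6 × 3.64 = 635.5 N·m clockwise.
Battery pack: 5.55 × 9.81 = 54.45 N down at 3.8 m → arm 2.97 m, τ = 54.45 × 2.97 = 161.7 N·m clockwise.
Net moment of the loads = 3338 N·m clockwise.
The upward force F acts at the right end, arm 6.77 m, giving F × 6.77 counterclockwise.
Balancing moments: F × 6.77 = 3338, giving F = 3338 / 6.77 = 493 N.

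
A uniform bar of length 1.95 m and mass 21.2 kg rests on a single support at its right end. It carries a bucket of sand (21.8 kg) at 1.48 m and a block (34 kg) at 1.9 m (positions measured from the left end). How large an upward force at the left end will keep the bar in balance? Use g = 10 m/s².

Taking torques about the right end:
Beam weight: 21.2 × 10 = 212 N down at 0.975 m → arm 0.975 m, τ = 212 × 0.975 = 206.7 N·m counterclockwise.
Bucket of sand: 21.8 × 10 = 218 N down at 1.48 m → arm 0.47 m, τ = 218 × 0.47 = 102.5 N·m counterclockwise.
Block: 34 × 10 = 340 N down at 1.9 m → arm 0.05 m, τ = 340 × 0.05 = 17 N·m counterclockwise.
Net moment of the loads = 326.2 N·m counterclockwise.
The upward force F acts at the left end, arm 1.95 m, giving F × 1.95 clockwise.
Balancing moments: F × 1.95 = 326.2, giving F = 326.2 / 1.95 = 167 N.

F ≈ 167 N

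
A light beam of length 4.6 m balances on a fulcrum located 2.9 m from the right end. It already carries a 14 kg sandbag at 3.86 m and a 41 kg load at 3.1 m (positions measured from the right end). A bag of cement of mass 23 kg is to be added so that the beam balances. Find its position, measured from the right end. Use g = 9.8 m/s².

x ≈ 1.96 m from the right end

Choose the fulcrum (at 2.9 m from the right end) as the axis so the support reaction has zero arm there.
Sandbag: 14 × 9.8 = 137.2 N down at 3.86 m → arm 0.96 m, τ = 137.2 × 0.96 = 131.7 N·m counterclockwise.
Load: 41 × 9.8 = 401.8 N down at 3.1 m → arm 0.2 m, τ = 401.8 × 0.2 = 80.36 N·m counterclockwise.
Net moment of existing loads = 212.1 N·m counterclockwise.
The bag of cement weighs 23 × 9.8 = 225.4 N and must supply an equal clockwise moment, so its lever arm about the fulcrum is 212.1 / 225.4 = 0.941 m.
That puts it at 2.9 − 0.941 = 1.96 m from the right end.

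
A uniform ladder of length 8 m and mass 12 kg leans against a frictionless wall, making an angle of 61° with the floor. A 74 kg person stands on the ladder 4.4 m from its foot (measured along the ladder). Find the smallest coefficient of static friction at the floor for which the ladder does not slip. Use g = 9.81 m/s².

μ_min ≈ 0.301

Choose the foot of the ladder as the axis so the floor normal and friction both act there and drop out.
Ladder weight 12×9.81 = 117.7 N acts at 4 m along the ladder; its horizontal arm is 4·cos61° = 1.939 m → τ = 228.2 N·m clockwise.
Person: 74×9.81 = 725.9 N at 4.4 m → arm 2.133 m → τ = 1548 N·m clockwise.
Wall normal N acts horizontally at the top; its moment arm is the height L sinθ = 8·sin61° = 6.997 m, counterclockwise.
Στ = 0 ⇒ N × 6.997 = 1776 ⇒ N = 253.8 N.
ΣFx = 0 ⇒ f = N_wall = 253.8 N. ΣFy = 0 ⇒ N_floor = 843.6 N.
μ_min = f / N_floor = 253.8 / 843.6 = 0.301.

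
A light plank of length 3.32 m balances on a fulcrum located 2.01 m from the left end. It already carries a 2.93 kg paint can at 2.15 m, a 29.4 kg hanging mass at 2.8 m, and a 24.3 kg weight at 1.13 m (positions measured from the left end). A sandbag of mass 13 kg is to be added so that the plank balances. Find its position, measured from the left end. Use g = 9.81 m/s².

Take moments about the fulcrum (at 2.01 m from the left end).
Paint can: 2.93 × 9.81 = 28.74 N down at 2.15 m → arm 0.14 m, τ = 28.74 × 0.14 = 4.024 N·m clockwise.
Hanging mass: 29.4 × 9.81 = 288.4 N down at 2.8 m → arm 0.79 m, τ = 288.4 × 0.79 = 227.8 N·m clockwise.
Weight: 24.3 × 9.81 = 238.4 N down at 1.13 m → arm 0.88 m, τ = 238.4 × 0.88 = 209.8 N·m counterclockwise.
Net moment of existing loads = 22.02 N·m clockwise.
The sandbag weighs 13 × 9.81 = 127.5 N and must supply an equal counterclockwise moment, so its lever arm about the fulcrum is 22.02 / 127.5 = 0.173 m.
That puts it at 2.01 − 0.173 = 1.84 m from the left end.

x ≈ 1.84 m from the left end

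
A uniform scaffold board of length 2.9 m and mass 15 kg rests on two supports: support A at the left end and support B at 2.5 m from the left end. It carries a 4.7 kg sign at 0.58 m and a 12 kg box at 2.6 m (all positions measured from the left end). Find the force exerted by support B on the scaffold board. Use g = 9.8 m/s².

R_B ≈ 218 N

Choose support A as the axis so its reaction then has zero moment arm.
Beam weight: 15 × 9.8 = 147 N down at 1.45 m → arm 1.45 m, τ = 147 × 1.45 = 213.2 N·m clockwise.
Sign: 4.7 × 9.8 = 46.06 N down at 0.58 m → arm 0.58 m, τ = 46.06 × 0.58 = 26.71 N·m clockwise.
Box: 12 × 9.8 = 117.6 N down at 2.6 m → arm 2.6 m, τ = 117.6 × 2.6 = 305.8 N·m clockwise.
Net load moment about support A = 545.7 N·m clockwise.
Reaction R at support B is upward at 2.5 m, arm 2.5 m → moment R × 2.5 counterclockwise.
Στ = 0 ⇒ R × 2.5 = 545.7 ⇒ R = 218 N.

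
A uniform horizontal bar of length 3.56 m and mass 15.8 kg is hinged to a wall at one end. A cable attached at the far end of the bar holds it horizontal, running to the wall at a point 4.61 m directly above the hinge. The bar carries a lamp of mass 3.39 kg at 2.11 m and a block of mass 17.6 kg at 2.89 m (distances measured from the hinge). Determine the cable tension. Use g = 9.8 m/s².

T ≈ 300 N

Taking torques about the hinge:
Beam weight: 15.8 × 9.8 = 154.8 N down at 1.78 m → arm 1.78 m, τ = 154.8 × 1.78 = 275.5 N·m clockwise.
Lamp: 3.39 × 9.8 = 33.22 N down at 2.11 m → arm 2.11 m, τ = 33.22 × 2.11 = 70.09 N·m clockwise.
Block: 17.6 × 9.8 = 172.5 N down at 2.89 m → arm 2.89 m, τ = 172.5 × 2.89 = 498.5 N·m clockwise.
Total clockwise load moment = 844.1 N·m.
The cable tension T acts at 3.56 m; only its component perpendicular to the bar, T sinθ, produces torque. sinθ = h/√(h²+d²) = 4.61/√(4.61²+3.56²) = 0.7915.
Setting net torque to zero: T × 3.56 × 0.7915 = 844.1 → T = 844.1 / 2.818 = 300 N.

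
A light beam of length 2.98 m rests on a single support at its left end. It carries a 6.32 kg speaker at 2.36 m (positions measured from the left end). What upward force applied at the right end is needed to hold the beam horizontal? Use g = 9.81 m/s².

F ≈ 49.1 N

Take moments about the left end.
Speaker: 6.32 × 9.81 = 62 N down at 2.36 m → arm 2.36 m, τ = 62 × 2.36 = 146.3 N·m clockwise.
Net moment of the loads = 146.3 N·m clockwise.
The upward force F acts at the right end, arm 2.98 m, giving F × 2.98 counterclockwise.
Balancing moments: F × 2.98 = 146.3, giving F = 146.3 / 2.98 = 49.1 N.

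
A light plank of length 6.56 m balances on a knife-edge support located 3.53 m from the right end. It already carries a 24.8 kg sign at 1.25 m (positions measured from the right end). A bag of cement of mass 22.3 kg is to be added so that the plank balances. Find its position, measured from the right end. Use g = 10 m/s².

x ≈ 6.07 m from the right end

Take moments about the knife-edge support (at 3.53 m from the right end).
Sign: 24.8 × 10 = 248 N down at 1.25 m → arm 2.28 m, τ = 248 × 2.28 = 565.4 N·m clockwise.
Net moment of existing loads = 565.4 N·m clockwise.
The bag of cement weighs 22.3 × 10 = 223 N and must supply an equal counterclockwise moment, so its lever arm about the knife-edge support is 565.4 / 223 = 2.54 m.
That puts it at 3.53 + 2.54 = 6.07 m from the right end.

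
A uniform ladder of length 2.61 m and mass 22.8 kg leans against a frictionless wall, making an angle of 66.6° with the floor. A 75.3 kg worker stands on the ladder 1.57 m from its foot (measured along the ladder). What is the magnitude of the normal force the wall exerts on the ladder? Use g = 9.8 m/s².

N_wall ≈ 240 N

About the foot of the ladder:
Ladder weight 22.8×9.8 = 223.4 N acts at 1.305 m along the ladder; its horizontal arm is 1.305·cos66.6° = 0.5183 m → τ = 115.8 N·m clockwise.
Worker: 75.3×9.8 = 737.9 N at 1.57 m → arm 0.6235 m → τ = 460.1 N·m clockwise.
Wall normal N acts horizontally at the top; its moment arm is the height L sinθ = 2.61·sin66.6° = 2.395 m, counterclockwise.
Στ = 0 ⇒ N × 2.395 = 575.9 ⇒ N = 240 N.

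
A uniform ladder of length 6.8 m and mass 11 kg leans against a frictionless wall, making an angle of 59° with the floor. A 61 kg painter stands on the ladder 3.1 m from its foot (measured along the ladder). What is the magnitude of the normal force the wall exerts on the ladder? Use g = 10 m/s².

Sum moments about the foot of the ladder (the floor normal and friction both act there and drop out).
Ladder weight 11×10 = 110 N acts at 3.4 m along the ladder; its horizontal arm is 3.4·cos59° = 1.751 m → τ = 192.6 N·m clockwise.
Painter: 61×10 = 610 N at 3.1 m → arm 1.597 m → τ = 974.2 N·m clockwise.
Wall normal N acts horizontally at the top; its moment arm is the height L sinθ = 6.8·sin59° = 5.829 m, counterclockwise.
Στ = 0 ⇒ N × 5.829 = 1167 ⇒ N = 200 N.

N_wall ≈ 200 N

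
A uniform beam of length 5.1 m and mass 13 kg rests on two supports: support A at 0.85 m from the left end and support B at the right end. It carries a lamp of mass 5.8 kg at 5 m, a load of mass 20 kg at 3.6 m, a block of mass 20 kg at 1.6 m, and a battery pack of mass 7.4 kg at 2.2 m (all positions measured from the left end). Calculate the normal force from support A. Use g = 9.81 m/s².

Taking torques about support B:
Beam weight: 13 × 9.81 = 127.5 N down at 2.55 m → arm 2.55 m, τ = 127.5 × 2.55 = 325.1 N·m counterclockwise.
Lamp: 5.8 × 9.81 = 56.9 N down at 5 m → arm 0.1 m, τ = 56.9 × 0.1 = 5.69 N·m counterclockwise.
Load: 20 × 9.81 = 196.2 N down at 3.6 m → arm 1.5 m, τ = 196.2 × 1.5 = 294.3 N·m counterclockwise.
Block: 20 × 9.81 = 196.2 N down at 1.6 m → arm 3.5 m, τ = 196.2 × 3.5 = 686.7 N·m counterclockwise.
Battery pack: 7.4 × 9.81 = 72.59 N down at 2.2 m → arm 2.9 m, τ = 72.59 × 2.9 = 210.5 N·m counterclockwise.
Net load moment about support B = 1522 N·m counterclockwise.
Reaction R at support A is upward at 0.85 m, arm 4.25 m → moment R × 4.25 clockwise.
For rotational equilibrium, R × 4.25 = 1522, so R = 358 N.

R_A ≈ 358 N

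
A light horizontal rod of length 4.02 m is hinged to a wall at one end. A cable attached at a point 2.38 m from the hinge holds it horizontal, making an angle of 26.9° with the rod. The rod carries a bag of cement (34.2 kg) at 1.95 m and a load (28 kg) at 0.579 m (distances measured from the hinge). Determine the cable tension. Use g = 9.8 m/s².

Sum moments about the hinge (the unknown hinge reaction has zero arm there).
Bag of cement: 34.2 × 9.8 = 335.2 N down at 1.95 m → arm 1.95 m, τ = 335.2 × 1.95 = 653.6 N·m clockwise.
Load: 28 × 9.8 = 274.4 N down at 0.579 m → arm 0.579 m, τ = 274.4 × 0.579 = 158.9 N·m clockwise.
Total clockwise load moment = 812.5 N·m.
The cable tension T acts at 2.38 m; only its component perpendicular to the rod, T sinθ, produces torque. sin 26.9° = 0.4524.
Στ = 0 ⇒ T × 2.38 × 0.4524 = 812.5 ⇒ T = 812.5 / 1.077 = 754 N.

T ≈ 754 N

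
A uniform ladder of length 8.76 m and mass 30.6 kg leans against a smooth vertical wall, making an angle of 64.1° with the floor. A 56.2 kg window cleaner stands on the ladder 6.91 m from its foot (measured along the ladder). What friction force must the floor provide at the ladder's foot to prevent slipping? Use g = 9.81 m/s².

Choose the foot of the ladder as the axis so the floor normal and friction both act there and drop out.
Ladder weight 30.6×9.81 = 300.2 N acts at 4.38 m along the ladder; its horizontal arm is 4.38·cos64.1° = 1.913 m → τ = 574.3 N·m clockwise.
Window cleaner: 56.2×9.81 = 551.3 N at 6.91 m → arm 3.018 m → τ = 1664 N·m clockwise.
Wall normal N acts horizontally at the top; its moment arm is the height L sinθ = 8.76·sin64.1° = 7.88 m, counterclockwise.
Στ = 0 ⇒ N × 7.88 = 2238 ⇒ N = 284 N.
ΣFx = 0: friction at the foot balances the wall's push, so f = N_wall = 284 N.

f ≈ 284 N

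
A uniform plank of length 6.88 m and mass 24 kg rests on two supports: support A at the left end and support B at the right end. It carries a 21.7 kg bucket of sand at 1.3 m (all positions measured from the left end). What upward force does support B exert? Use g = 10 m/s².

R_B ≈ 161 N

Sum moments about support A (its reaction then has zero moment arm).
Beam weight: 24 × 10 = 240 N down at 3.44 m → arm 3.44 m, τ = 240 × 3.44 = 825.6 N·m clockwise.
Bucket of sand: 21.7 × 10 = 217 N down at 1.3 m → arm 1.3 m, τ = 217 × 1.3 = 282.1 N·m clockwise.
Net load moment about support A = 1108 N·m clockwise.
Reaction R at support B is upward at 6.88 m, arm 6.88 m → moment R × 6.88 counterclockwise.
Στ = 0 ⇒ R × 6.88 = 1108 ⇒ R = 161 N.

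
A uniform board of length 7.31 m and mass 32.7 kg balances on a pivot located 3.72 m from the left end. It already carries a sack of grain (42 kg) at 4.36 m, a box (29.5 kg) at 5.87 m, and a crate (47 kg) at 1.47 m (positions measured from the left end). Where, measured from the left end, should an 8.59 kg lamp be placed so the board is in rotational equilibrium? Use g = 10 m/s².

x ≈ 5.77 m from the left end

Take moments about the pivot (at 3.72 m from the left end).
Beam weight: 32.7 × 10 = 327 N down at 3.655 m → arm 0.065 m, τ = 327 × 0.065 = 21.25 N·m counterclockwise.
Sack of grain: 42 × 10 = 420 N down at 4.36 m → arm 0.64 m, τ = 420 × 0.64 = 268.8 N·m clockwise.
Box: 29.5 × 10 = 295 N down at 5.87 m → arm 2.15 m, τ = 295 × 2.15 = 634.2 N·m clockwise.
Crate: 47 × 10 = 470 N down at 1.47 m → arm 2.25 m, τ = 470 × 2.25 = 1058 N·m counterclockwise.
Net moment of existing loads = 176.2 N·m counterclockwise.
The lamp weighs 8.59 × 10 = 85.9 N and must supply an equal clockwise moment, so its lever arm about the pivot is 176.2 / 85.9 = 2.05 m.
That puts it at 3.72 + 2.05 = 5.77 m from the left end.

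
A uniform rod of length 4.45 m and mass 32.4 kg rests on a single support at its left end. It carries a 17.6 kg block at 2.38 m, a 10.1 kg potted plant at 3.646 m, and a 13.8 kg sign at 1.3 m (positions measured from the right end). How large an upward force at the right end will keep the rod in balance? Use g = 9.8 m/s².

F ≈ 353 N

Taking torques about the left end:
Beam weight: 32.4 × 9.8 = 317.5 N down at 2.225 m → arm 2.225 m, τ = 317.5 × 2.225 = 706.4 N·m clockwise.
Block: 17.6 × 9.8 = 172.5 N down at 2.38 m → arm 2.07 m, τ = 172.5 × 2.07 = 357.1 N·m clockwise.
Potted plant: 10.1 × 9.8 = 98.98 N down at 3.646 m → arm 0.804 m, τ = 98.98 × 0.804 = 79.58 N·m clockwise.
Sign: 13.8 × 9.8 = 135.2 N down at 1.3 m → arm 3.15 m, τ = 135.2 × 3.15 = 425.9 N·m clockwise.
Net moment of the loads = 1569 N·m clockwise.
The upward force F acts at the right end, arm 4.45 m, giving F × 4.45 counterclockwise.
Setting net torque to zero: F × 4.45 = 1569 → F = 1569 / 4.45 = 353 N.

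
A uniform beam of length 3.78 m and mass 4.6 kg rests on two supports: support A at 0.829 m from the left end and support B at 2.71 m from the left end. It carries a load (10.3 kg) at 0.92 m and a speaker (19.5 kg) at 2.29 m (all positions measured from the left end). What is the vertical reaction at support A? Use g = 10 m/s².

Sum moments about support B (its reaction then has zero moment arm).
Beam weight: 4.6 × 10 = 46 N down at 1.89 m → arm 0.82 m, τ = 46 × 0.82 = 37.72 N·m counterclockwise.
Load: 10.3 × 10 = 103 N down at 0.92 m → arm 1.79 m, τ = 103 × 1.79 = 184.4 N·m counterclockwise.
Speaker: 19.5 × 10 = 195 N down at 2.29 m → arm 0.42 m, τ = 195 × 0.42 = 81.9 N·m counterclockwise.
Net load moment about support B = 304 N·m counterclockwise.
Reaction R at support A is upward at 0.829 m, arm 1.881 m → moment R × 1.881 clockwise.
For rotational equilibrium, R × 1.881 = 304, so R = 162 N.

R_A ≈ 162 N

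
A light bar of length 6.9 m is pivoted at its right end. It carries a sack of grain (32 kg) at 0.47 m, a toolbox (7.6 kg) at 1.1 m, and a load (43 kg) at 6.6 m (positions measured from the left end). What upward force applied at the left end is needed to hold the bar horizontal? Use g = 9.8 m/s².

Take moments about the right end.
Sack of grain: 32 × 9.8 = 313.6 N down at 0.47 m → arm 6.43 m, τ = 313.6 × 6.43 = 2016 N·m counterclockwise.
Toolbox: 7.6 × 9.8 = 74.48 N down at 1.1 m → arm 5.8 m, τ = 74.48 × 5.8 = 432 N·m counterclockwise.
Load: 43 × 9.8 = 421.4 N down at 6.6 m → arm 0.3 m, τ = 421.4 × 0.3 = 126.4 N·m counterclockwise.
Net moment of the loads = 2574 N·m counterclockwise.
The upward force F acts at the left end, arm 6.9 m, giving F × 6.9 clockwise.
Στ = 0 ⇒ F × 6.9 = 2574 ⇒ F = 2574 / 6.9 = 373 N.

F ≈ 373 N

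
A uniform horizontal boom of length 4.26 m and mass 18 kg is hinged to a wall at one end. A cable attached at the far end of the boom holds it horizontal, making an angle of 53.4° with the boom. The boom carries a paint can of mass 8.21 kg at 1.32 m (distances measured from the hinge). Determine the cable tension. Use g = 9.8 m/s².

T ≈ 141 N

About the hinge:
Beam weight: 18 × 9.8 = 176.4 N down at 2.13 m → arm 2.13 m, τ = 176.4 × 2.13 = 375.7 N·m clockwise.
Paint can: 8.21 × 9.8 = 80.46 N down at 1.32 m → arm 1.32 m, τ = 80.46 × 1.32 = 106.2 N·m clockwise.
Total clockwise load moment = 481.9 N·m.
The cable tension T acts at 4.26 m; only its component perpendicular to the boom, T sinθ, produces torque. sin 53.4° = 0.8028.
Setting net torque to zero: T × 4.26 × 0.8028 = 481.9 → T = 481.9 / 3.42 = 141 N.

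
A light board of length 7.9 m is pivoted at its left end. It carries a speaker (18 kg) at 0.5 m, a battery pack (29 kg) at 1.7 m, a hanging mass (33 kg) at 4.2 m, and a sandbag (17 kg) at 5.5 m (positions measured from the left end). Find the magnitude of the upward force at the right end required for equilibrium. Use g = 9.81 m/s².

Taking torques about the left end:
Speaker: 18 × 9.81 = 176.6 N down at 0.5 m → arm 0.5 m, τ = 176.6 × 0.5 = 88.3 N·m clockwise.
Battery pack: 29 × 9.81 = 284.5 N down at 1.7 m → arm 1.7 m, τ = 284.5 × 1.7 = 483.6 N·m clockwise.
Hanging mass: 33 × 9.81 = 323.7 N down at 4.2 m → arm 4.2 m, τ = 323.7 × 4.2 = 1360 N·m clockwise.
Sandbag: 17 × 9.81 = 166.8 N down at 5.5 m → arm 5.5 m, τ = 166.8 × 5.5 = 917.4 N·m clockwise.
Net moment of the loads = 2849 N·m clockwise.
The upward force F acts at the right end, arm 7.9 m, giving F × 7.9 counterclockwise.
Στ = 0 ⇒ F × 7.9 = 2849 ⇒ F = 2849 / 7.9 = 361 N.

F ≈ 361 N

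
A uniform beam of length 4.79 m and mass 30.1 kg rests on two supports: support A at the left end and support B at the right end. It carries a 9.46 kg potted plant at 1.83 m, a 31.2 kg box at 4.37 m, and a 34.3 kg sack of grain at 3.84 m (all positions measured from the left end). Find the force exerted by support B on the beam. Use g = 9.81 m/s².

R_B ≈ 732 N

About support A:
Beam weight: 30.1 × 9.81 = 295.3 N down at 2.395 m → arm 2.395 m, τ = 295.3 × 2.395 = 707.2 N·m clockwise.
Potted plant: 9.46 × 9.81 = 92.8 N down at 1.83 m → arm 1.83 m, τ = 92.8 × 1.83 = 169.8 N·m clockwise.
Box: 31.2 × 9.81 = 306.1 N down at 4.37 m → arm 4.37 m, τ = 306.1 × 4.37 = 1338 N·m clockwise.
Sack of grain: 34.3 × 9.81 = 336.5 N down at 3.84 m → arm 3.84 m, τ = 336.5 × 3.84 = 1292 N·m clockwise.
Net load moment about support A = 3507 N·m clockwise.
Reaction R at support B is upward at 4.79 m, arm 4.79 m → moment R × 4.79 counterclockwise.
Setting net torque to zero: R × 4.79 = 3507 → R = 732 N.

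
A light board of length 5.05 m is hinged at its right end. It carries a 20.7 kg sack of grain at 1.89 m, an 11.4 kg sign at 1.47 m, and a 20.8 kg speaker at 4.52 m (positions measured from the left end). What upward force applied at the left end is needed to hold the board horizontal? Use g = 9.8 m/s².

Choose the right end as the axis so the unknown pivot reaction has zero arm there.
Sack of grain: 20.7 × 9.8 = 202.9 N down at 1.89 m → arm 3.16 m, τ = 202.9 × 3.16 = 641.2 N·m counterclockwise.
Sign: 11.4 × 9.8 = 111.7 N down at 1.47 m → arm 3.58 m, τ = 111.7 × 3.58 = 399.9 N·m counterclockwise.
Speaker: 20.8 × 9.8 = 203.8 N down at 4.52 m → arm 0.53 m, τ = 203.8 × 0.53 = 108 N·m counterclockwise.
Net moment of the loads = 1149 N·m counterclockwise.
The upward force F acts at the left end, arm 5.05 m, giving F × 5.05 clockwise.
Setting net torque to zero: F × 5.05 = 1149 → F = 1149 / 5.05 = 228 N.

F ≈ 228 N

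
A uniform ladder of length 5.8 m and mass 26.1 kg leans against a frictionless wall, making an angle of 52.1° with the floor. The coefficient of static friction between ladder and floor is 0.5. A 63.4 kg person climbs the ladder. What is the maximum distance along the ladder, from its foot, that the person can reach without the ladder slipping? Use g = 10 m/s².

d ≈ 4.06 m

Take moments about the foot of the ladder.
Ladder weight 26.1×10 = 261 N acts at 2.9 m along the ladder; its horizontal arm is 2.9·cos52.1° = 1.781 m → τ = 464.8 N·m clockwise.
Person weight 63.4×10 = 634 N at distance d → arm d·cos52.1° → τ = 634·d·0.6143 clockwise.
Wall normal N at the top has arm L sinθ = 4.577 m counterclockwise, so Στ = 0 gives N·4.577 = 464.8 + 389.5·d.
ΣFy = 0 ⇒ N_floor = 895 N, so the maximum friction is μ_s·N_floor = 0.5×895 = 447.5 N. ΣFx = 0 ⇒ N_wall = f, so at the slipping point N = 447.5 N.
Substituting: 447.5×4.577 = 464.8 + 389.5·d ⇒ d = (2048 − 464.8) / 389.5 = 4.06 m.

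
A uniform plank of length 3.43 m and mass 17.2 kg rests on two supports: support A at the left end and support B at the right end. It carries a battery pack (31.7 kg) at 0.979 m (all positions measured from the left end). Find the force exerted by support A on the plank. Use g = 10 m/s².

Take moments about support B.
Beam weight: 17.2 × 10 = 172 N down at 1.715 m → arm 1.715 m, τ = 172 × 1.715 = 295 N·m counterclockwise.
Battery pack: 31.7 × 10 = 317 N down at 0.979 m → arm 2.451 m, τ = 317 × 2.451 = 777 N·m counterclockwise.
Net load moment about support B = 1072 N·m counterclockwise.
Reaction R at support A is upward at 0 m, arm 3.43 m → moment R × 3.43 clockwise.
For rotational equilibrium, R × 3.43 = 1072, so R = 313 N.

R_A ≈ 313 N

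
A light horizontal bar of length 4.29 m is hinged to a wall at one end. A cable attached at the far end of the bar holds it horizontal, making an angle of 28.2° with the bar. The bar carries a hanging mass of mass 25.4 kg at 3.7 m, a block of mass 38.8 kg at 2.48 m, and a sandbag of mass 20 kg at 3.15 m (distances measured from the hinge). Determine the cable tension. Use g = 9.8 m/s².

T ≈ 1220 N

About the hinge:
Hanging mass: 25.4 × 9.8 = 248.9 N down at 3.7 m → arm 3.7 m, τ = 248.9 × 3.7 = 920.9 N·m clockwise.
Block: 38.8 × 9.8 = 380.2 N down at 2.48 m → arm 2.48 m, τ = 380.2 × 2.48 = 942.9 N·m clockwise.
Sandbag: 20 × 9.8 = 196 N down at 3.15 m → arm 3.15 m, τ = 196 × 3.15 = 617.4 N·m clockwise.
Total clockwise load moment = 2481 N·m.
The cable tension T acts at 4.29 m; only its component perpendicular to the bar, T sinθ, produces torque. sin 28.2° = 0.4726.
Στ = 0 ⇒ T × 4.29 × 0.4726 = 2481 ⇒ T = 2481 / 2.027 = 1220 N.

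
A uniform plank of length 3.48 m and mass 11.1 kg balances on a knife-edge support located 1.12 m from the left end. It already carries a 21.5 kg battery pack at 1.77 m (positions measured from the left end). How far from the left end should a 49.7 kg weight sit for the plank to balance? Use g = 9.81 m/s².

x ≈ 0.7 m from the left end

Sum moments about the knife-edge support (at 1.12 m from the left end) (the support reaction has zero arm there).
Beam weight: 11.1 × 9.81 = 108.9 N down at 1.74 m → arm 0.62 m, τ = 108.9 × 0.62 = 67.52 N·m clockwise.
Battery pack: 21.5 × 9.81 = 210.9 N down at 1.77 m → arm 0.65 m, τ = 210.9 × 0.65 = 137.1 N·m clockwise.
Net moment of existing loads = 204.6 N·m clockwise.
The weight weighs 49.7 × 9.81 = 487.6 N and must supply an equal counterclockwise moment, so its lever arm about the knife-edge support is 204.6 / 487.6 = 0.42 m.
That puts it at 1.12 − 0.42 = 0.7 m from the left end.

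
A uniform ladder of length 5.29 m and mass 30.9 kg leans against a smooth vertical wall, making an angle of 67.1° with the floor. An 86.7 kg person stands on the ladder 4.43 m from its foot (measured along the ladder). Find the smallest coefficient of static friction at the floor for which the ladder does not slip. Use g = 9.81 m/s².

μ_min ≈ 0.316

About the foot of the ladder:
Ladder weight 30.9×9.81 = 303.1 N acts at 2.645 m along the ladder; its horizontal arm is 2.645·cos67.1° = 1.029 m → τ = 311.9 N·m clockwise.
Person: 86.7×9.81 = 850.5 N at 4.43 m → arm 1.724 m → τ = 1466 N·m clockwise.
Wall normal N acts horizontally at the top; its moment arm is the height L sinθ = 5.29·sin67.1° = 4.873 m, counterclockwise.
Balancing moments: N × 4.873 = 1778, giving N = 364.9 N.
ΣFx = 0 ⇒ f = N_wall = 364.9 N. ΣFy = 0 ⇒ N_floor = 1154 N.
μ_min = f / N_floor = 364.9 / 1154 = 0.316.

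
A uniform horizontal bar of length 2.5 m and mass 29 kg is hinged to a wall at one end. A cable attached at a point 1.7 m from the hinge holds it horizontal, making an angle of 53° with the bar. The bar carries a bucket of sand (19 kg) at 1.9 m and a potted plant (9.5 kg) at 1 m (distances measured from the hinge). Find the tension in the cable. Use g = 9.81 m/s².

Choose the hinge as the axis so the unknown hinge reaction has zero arm there.
Beam weight: 29 × 9.81 = 284.5 N down at 1.25 m → arm 1.25 m, τ = 284.5 × 1.25 = 355.6 N·m clockwise.
Bucket of sand: 19 × 9.81 = 186.4 N down at 1.9 m → arm 1.9 m, τ = 186.4 × 1.9 = 354.2 N·m clockwise.
Potted plant: 9.5 × 9.81 = 93.2 N down at 1 m → arm 1 m, τ = 93.2 × 1 = 93.2 N·m clockwise.
Total clockwise load moment = 803 N·m.
The cable tension T acts at 1.7 m; only its component perpendicular to the bar, T sinθ, produces torque. sin 53° = 0.7986.
Στ = 0 ⇒ T × 1.7 × 0.7986 = 803 ⇒ T = 803 / 1.358 = 591 N.

T ≈ 591 N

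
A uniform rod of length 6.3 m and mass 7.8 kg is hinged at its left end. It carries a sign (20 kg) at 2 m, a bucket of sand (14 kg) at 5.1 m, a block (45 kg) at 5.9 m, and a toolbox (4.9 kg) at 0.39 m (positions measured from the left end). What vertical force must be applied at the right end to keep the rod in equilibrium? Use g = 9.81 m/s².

Choose the left end as the axis so the unknown pivot reaction has zero arm there.
Beam weight: 7.8 × 9.81 = 76.52 N down at 3.15 m → arm 3.15 m, τ = 76.52 × 3.15 = 241 N·m clockwise.
Sign: 20 × 9.81 = 196.2 N down at 2 m → arm 2 m, τ = 196.2 × 2 = 392.4 N·m clockwise.
Bucket of sand: 14 × 9.81 = 137.3 N down at 5.1 m → arm 5.1 m, τ = 137.3 × 5.1 = 700.2 N·m clockwise.
Block: 45 × 9.81 = 441.5 N down at 5.9 m → arm 5.9 m, τ = 441.5 × 5.9 = 2605 N·m clockwise.
Toolbox: 4.9 × 9.81 = 48.07 N down at 0.39 m → arm 0.39 m, τ = 48.07 × 0.39 = 18.75 N·m clockwise.
Net moment of the loads = 3957 N·m clockwise.
The upward force F acts at the right end, arm 6.3 m, giving F × 6.3 counterclockwise.
Balancing moments: F × 6.3 = 3957, giving F = 3957 / 6.3 = 628 N.

F ≈ 628 N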